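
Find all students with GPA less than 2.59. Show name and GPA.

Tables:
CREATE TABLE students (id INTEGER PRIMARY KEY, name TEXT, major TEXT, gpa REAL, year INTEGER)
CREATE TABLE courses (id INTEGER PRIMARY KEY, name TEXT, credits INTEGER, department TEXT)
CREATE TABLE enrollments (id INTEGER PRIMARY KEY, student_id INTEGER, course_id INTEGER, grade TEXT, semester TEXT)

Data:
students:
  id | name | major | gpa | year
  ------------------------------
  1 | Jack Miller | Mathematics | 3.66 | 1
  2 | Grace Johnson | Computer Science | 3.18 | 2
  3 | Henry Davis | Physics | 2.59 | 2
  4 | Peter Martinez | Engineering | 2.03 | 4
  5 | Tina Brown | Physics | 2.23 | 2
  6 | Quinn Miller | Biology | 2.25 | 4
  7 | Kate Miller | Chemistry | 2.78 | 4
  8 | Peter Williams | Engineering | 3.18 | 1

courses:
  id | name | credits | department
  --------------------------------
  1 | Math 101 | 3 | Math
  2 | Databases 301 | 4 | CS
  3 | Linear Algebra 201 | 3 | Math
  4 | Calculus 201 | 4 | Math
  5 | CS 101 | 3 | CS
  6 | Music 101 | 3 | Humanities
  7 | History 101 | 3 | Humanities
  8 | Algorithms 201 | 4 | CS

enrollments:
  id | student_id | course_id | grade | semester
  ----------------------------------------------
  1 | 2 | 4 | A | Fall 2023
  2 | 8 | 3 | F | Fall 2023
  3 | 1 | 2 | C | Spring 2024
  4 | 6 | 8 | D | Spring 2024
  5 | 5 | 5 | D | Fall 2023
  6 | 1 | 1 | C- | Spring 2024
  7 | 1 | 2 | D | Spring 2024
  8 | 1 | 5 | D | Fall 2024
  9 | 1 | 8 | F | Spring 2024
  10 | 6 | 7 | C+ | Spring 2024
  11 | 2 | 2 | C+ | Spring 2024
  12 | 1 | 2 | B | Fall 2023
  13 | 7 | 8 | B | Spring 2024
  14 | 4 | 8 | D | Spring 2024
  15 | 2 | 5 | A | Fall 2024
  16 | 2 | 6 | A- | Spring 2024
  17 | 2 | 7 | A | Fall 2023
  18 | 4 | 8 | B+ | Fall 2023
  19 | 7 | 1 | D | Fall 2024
SELECT name, gpa FROM students WHERE gpa < 2.59

Execution result:
name | gpa
Peter Martinez | 2.03
Tina Brown | 2.23
Quinn Miller | 2.25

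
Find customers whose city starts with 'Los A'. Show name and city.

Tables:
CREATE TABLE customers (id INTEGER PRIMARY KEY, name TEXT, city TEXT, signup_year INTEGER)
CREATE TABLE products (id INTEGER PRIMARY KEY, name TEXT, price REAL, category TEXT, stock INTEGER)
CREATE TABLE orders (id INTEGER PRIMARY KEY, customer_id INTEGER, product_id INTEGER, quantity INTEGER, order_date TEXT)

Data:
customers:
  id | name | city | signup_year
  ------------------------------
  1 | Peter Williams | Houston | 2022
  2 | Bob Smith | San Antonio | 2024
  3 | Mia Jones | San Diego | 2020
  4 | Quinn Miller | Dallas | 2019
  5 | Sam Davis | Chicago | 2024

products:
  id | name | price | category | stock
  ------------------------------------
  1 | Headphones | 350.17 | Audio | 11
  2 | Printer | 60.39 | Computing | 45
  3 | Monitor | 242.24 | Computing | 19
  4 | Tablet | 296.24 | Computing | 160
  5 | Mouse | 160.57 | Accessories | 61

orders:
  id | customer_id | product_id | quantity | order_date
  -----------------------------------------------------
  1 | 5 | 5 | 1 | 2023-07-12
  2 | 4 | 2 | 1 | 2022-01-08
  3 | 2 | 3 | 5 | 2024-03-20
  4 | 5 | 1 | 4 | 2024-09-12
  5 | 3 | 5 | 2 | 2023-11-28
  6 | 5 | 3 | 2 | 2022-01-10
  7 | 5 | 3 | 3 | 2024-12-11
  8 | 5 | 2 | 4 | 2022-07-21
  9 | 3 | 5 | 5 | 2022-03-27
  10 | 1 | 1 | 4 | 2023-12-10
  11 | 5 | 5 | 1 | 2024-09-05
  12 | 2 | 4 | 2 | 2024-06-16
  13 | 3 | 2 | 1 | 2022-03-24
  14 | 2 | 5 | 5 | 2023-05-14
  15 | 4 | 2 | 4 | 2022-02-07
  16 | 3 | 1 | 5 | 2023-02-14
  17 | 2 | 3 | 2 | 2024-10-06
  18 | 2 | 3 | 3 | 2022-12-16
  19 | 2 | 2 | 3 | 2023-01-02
SELECT name, city FROM customers WHERE city LIKE 'Los A%'

Execution result:
(no rows)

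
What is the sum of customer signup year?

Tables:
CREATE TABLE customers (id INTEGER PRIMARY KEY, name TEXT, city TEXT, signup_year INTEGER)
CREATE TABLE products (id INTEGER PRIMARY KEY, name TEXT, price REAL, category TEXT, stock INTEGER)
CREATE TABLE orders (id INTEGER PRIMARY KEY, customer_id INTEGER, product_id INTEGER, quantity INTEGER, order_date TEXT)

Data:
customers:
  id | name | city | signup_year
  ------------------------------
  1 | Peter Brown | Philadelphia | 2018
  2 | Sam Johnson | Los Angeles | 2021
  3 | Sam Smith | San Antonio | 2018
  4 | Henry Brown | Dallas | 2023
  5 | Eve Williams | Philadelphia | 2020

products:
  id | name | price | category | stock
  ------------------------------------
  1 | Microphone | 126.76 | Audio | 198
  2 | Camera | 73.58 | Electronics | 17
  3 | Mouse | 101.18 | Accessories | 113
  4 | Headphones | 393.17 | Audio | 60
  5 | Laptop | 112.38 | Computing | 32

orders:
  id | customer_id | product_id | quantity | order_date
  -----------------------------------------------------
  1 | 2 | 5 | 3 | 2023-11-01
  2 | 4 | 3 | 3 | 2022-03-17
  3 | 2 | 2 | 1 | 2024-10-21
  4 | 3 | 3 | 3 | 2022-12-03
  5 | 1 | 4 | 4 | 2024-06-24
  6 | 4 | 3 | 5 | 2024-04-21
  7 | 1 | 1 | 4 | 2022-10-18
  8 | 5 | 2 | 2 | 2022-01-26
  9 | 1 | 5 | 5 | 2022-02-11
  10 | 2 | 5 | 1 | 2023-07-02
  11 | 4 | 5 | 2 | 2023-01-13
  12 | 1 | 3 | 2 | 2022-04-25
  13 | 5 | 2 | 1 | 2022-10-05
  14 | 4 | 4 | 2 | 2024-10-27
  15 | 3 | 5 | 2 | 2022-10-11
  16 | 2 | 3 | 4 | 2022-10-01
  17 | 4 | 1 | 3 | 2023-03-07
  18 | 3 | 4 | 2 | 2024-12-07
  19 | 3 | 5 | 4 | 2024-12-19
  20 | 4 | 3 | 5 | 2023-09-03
SELECT SUM(signup_year) FROM customers

Execution result:
10100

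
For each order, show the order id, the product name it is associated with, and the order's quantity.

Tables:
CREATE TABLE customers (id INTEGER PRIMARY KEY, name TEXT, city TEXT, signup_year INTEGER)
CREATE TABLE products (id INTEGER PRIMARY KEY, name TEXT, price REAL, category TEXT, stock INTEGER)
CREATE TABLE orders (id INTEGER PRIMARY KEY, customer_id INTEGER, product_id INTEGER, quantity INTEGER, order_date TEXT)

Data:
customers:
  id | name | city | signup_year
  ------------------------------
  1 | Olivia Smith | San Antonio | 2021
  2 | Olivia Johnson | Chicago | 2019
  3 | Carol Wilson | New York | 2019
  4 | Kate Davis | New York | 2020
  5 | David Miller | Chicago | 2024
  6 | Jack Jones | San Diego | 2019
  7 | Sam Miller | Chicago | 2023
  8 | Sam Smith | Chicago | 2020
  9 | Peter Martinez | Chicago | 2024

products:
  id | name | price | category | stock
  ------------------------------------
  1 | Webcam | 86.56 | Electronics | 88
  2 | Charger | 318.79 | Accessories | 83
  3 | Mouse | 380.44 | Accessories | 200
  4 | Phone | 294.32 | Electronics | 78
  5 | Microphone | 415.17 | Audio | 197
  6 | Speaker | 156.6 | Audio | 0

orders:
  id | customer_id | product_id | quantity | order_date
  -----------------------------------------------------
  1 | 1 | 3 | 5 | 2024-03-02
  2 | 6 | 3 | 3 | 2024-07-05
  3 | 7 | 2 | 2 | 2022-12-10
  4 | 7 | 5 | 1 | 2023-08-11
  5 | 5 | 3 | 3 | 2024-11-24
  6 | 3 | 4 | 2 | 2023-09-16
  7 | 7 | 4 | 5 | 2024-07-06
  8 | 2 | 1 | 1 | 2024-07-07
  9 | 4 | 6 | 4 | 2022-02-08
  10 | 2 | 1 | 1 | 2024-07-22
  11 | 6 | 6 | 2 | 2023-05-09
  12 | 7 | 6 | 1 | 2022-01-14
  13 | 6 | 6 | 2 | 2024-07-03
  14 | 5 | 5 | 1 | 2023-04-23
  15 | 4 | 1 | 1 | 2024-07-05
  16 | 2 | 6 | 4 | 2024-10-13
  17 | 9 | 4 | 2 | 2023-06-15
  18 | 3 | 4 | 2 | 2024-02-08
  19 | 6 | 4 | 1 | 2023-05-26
SELECT c.id, p.name AS product, c.quantity FROM orders c JOIN products p ON c.product_id = p.id

Execution result:
id | product | quantity
1 | Mouse | 5
2 | Mouse | 3
3 | Charger | 2
4 | Microphone | 1
5 | Mouse | 3
6 | Phone | 2
7 | Phone | 5
8 | Webcam | 1
9 | Speaker | 4
10 | Webcam | 1
11 | Speaker | 2
12 | Speaker | 1
13 | Speaker | 2
14 | Microphone | 1
15 | Webcam | 1
16 | Speaker | 4
17 | Phone | 2
18 | Phone | 2
19 | Phone | 1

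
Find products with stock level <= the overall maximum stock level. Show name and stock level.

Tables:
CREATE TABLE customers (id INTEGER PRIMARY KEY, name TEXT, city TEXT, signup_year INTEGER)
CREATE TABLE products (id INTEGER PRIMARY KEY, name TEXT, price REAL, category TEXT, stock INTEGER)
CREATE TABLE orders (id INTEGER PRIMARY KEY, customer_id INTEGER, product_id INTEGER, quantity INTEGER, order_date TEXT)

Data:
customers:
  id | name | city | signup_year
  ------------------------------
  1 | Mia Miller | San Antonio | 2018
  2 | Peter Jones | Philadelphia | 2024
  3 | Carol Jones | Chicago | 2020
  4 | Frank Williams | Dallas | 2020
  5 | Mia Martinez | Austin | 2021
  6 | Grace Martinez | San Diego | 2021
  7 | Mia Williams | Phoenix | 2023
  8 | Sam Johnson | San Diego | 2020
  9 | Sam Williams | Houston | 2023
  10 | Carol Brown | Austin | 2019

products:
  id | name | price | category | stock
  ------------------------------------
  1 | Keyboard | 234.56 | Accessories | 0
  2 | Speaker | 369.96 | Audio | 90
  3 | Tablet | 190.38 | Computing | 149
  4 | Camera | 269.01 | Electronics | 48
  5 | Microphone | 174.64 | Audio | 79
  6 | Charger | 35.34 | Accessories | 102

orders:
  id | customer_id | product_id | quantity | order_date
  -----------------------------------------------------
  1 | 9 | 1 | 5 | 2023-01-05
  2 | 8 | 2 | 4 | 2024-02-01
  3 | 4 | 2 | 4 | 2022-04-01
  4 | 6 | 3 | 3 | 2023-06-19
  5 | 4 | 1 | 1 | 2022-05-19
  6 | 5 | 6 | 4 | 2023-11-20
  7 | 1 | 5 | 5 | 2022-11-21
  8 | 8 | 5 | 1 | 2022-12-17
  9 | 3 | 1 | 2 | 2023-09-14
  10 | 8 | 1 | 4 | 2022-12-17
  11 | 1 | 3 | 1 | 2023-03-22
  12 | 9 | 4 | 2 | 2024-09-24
SELECT name, stock FROM products WHERE stock <= (SELECT MAX(stock) FROM products)

Execution result:
name | stock
Keyboard | 0
Speaker | 90
Tablet | 149
Camera | 48
Microphone | 79
Charger | 102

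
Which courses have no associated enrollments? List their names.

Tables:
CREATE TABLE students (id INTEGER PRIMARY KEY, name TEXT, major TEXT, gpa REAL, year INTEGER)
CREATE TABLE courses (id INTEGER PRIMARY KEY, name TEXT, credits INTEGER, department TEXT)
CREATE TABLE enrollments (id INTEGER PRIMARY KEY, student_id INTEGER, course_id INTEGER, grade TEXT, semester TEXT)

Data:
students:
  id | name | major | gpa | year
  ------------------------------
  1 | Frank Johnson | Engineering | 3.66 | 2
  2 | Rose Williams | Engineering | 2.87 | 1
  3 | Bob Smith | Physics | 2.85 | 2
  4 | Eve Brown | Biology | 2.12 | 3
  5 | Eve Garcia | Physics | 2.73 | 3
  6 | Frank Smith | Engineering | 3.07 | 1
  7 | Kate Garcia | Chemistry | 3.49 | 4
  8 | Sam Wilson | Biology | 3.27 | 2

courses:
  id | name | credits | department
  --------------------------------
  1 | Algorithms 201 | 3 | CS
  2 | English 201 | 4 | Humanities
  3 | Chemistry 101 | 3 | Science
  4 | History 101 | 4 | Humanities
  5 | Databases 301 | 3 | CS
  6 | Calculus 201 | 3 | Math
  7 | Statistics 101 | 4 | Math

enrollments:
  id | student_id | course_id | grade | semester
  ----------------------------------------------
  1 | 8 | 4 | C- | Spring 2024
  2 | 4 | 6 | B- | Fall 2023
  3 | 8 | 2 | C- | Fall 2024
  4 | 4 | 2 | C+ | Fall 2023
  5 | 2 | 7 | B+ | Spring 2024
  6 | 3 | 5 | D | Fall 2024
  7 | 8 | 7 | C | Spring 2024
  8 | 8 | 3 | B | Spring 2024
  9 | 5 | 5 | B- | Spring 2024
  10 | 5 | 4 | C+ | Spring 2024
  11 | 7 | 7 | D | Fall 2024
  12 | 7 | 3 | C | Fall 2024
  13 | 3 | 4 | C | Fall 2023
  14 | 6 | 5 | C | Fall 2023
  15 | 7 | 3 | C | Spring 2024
SELECT p.name FROM courses p LEFT JOIN enrollments c ON c.course_id = p.id WHERE c.id IS NULL

Execution result:
Algorithms 201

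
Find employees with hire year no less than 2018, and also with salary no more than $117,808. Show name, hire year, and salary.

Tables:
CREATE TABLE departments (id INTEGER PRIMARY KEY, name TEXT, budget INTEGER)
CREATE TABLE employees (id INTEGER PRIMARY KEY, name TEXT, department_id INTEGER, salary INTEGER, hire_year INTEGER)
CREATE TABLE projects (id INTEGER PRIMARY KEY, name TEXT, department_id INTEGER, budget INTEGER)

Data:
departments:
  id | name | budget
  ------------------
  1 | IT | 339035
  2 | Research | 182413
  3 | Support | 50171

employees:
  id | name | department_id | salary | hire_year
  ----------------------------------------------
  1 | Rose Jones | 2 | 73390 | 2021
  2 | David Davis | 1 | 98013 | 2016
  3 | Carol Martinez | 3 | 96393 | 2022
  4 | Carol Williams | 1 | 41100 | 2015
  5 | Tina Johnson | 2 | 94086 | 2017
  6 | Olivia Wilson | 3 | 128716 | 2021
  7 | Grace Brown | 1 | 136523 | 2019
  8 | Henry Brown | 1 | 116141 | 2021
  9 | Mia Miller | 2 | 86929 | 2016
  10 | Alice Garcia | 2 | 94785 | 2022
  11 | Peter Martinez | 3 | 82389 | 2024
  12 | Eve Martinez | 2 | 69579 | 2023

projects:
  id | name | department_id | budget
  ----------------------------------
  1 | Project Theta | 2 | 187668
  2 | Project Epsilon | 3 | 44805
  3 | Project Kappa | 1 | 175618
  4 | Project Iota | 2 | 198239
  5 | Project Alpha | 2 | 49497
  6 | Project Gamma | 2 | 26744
SELECT name, hire_year, salary FROM employees WHERE hire_year >= 2018 AND salary <= 117808

Execution result:
name | hire_year | salary
Rose Jones | 2021 | 73390
Carol Martinez | 2022 | 96393
Henry Brown | 2021 | 116141
Alice Garcia | 2022 | 94785
Peter Martinez | 2024 | 82389
Eve Martinez | 2023 | 69579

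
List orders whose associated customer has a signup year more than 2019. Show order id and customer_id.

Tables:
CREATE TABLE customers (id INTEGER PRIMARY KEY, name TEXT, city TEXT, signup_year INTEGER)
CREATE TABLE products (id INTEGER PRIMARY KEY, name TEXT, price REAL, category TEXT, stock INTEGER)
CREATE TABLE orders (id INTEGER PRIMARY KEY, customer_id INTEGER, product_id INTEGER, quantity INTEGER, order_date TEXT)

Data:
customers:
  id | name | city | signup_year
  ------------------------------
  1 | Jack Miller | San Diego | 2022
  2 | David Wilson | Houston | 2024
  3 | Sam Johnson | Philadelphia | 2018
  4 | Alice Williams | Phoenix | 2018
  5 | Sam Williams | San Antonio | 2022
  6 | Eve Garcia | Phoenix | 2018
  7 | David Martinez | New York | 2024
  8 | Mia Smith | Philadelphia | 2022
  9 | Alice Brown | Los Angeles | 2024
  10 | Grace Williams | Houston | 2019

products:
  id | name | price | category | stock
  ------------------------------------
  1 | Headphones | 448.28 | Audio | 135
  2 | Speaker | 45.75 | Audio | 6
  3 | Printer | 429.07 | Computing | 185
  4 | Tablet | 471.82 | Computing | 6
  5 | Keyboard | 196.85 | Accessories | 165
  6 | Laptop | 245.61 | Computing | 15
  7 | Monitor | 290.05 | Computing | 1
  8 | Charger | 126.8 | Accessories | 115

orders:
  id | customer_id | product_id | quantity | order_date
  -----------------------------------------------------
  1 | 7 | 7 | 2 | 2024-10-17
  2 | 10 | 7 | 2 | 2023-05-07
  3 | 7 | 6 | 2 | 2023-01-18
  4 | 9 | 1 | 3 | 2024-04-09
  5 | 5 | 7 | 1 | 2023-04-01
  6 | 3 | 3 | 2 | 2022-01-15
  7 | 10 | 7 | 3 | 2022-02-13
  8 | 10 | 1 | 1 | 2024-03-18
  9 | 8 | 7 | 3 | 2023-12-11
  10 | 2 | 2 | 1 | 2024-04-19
SELECT id, customer_id FROM orders WHERE customer_id IN (SELECT id FROM customers WHERE signup_year > 2019)

Execution result:
id | customer_id
1 | 7
3 | 7
4 | 9
5 | 5
9 | 8
10 | 2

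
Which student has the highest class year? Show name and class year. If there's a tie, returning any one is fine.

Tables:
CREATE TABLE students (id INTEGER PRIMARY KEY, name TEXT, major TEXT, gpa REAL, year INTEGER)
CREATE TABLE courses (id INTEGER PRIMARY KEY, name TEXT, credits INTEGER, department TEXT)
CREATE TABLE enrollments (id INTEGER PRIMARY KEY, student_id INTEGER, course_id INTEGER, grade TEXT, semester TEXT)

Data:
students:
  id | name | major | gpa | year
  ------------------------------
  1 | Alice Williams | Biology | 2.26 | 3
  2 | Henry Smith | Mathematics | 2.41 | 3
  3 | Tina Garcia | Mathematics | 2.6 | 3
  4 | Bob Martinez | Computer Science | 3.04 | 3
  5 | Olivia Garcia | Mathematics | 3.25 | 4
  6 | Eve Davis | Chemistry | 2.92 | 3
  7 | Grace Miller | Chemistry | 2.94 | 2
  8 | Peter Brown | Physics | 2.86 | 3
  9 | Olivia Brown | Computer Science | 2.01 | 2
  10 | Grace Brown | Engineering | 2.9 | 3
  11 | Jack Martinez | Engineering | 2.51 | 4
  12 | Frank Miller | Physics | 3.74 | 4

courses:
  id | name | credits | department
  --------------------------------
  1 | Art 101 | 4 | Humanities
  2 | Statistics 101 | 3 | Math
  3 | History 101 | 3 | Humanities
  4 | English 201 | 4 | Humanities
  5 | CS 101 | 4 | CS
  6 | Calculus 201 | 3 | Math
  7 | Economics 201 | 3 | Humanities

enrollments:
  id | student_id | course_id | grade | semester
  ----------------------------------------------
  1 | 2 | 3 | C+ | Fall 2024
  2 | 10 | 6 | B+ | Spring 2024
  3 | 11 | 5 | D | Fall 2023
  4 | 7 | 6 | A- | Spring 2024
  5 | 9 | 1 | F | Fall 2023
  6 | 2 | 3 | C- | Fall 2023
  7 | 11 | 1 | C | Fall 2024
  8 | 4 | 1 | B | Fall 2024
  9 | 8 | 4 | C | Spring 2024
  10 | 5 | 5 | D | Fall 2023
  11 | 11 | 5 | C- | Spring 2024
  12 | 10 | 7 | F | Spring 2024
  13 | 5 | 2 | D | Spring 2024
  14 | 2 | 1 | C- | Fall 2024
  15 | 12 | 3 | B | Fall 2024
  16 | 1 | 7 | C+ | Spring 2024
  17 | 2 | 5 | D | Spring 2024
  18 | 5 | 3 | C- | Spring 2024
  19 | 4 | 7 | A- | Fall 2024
SELECT name, year FROM students ORDER BY year DESC LIMIT 1

Execution result:
name | year
Olivia Garcia | 4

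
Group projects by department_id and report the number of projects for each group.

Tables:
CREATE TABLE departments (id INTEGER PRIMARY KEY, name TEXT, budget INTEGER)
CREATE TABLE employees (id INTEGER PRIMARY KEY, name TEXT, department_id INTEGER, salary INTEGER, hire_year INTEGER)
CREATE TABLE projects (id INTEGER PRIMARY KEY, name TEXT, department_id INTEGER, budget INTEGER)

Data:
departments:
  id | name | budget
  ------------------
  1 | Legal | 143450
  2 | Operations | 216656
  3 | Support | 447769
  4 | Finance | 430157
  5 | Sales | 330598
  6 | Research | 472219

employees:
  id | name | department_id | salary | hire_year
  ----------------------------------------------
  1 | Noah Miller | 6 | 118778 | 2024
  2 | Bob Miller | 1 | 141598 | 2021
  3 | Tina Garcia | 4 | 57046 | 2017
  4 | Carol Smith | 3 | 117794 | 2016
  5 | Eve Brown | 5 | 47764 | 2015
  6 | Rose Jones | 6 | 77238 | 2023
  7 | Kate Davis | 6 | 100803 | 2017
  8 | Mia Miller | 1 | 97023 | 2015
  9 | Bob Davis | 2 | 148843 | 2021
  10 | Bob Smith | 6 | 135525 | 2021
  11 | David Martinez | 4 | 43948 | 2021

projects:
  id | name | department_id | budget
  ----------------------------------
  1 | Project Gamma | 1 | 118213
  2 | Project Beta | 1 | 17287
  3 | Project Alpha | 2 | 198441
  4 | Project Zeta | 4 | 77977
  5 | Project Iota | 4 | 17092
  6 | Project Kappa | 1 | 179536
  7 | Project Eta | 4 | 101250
SELECT department_id, COUNT(*) AS n FROM projects GROUP BY department_id

Execution result:
department_id | n
1 | 3
2 | 1
4 | 3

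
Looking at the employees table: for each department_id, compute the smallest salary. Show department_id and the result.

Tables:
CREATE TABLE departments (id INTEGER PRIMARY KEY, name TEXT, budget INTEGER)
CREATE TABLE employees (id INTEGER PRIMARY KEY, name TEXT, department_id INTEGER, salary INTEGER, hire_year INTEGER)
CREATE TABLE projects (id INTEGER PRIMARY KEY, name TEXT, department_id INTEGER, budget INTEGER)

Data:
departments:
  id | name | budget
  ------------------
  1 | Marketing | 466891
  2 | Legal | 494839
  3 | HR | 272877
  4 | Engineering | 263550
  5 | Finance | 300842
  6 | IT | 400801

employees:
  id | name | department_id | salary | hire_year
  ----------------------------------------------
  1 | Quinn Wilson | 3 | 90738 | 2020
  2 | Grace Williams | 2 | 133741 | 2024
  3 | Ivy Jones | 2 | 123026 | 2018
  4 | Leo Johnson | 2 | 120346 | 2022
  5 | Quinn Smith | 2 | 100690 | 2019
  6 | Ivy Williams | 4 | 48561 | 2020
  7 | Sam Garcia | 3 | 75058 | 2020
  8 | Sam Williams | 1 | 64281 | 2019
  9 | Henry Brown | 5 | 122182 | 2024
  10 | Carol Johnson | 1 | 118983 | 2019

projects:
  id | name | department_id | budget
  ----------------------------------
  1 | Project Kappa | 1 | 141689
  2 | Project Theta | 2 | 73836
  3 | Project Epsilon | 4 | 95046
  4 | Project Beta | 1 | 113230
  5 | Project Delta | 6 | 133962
SELECT department_id, MIN(salary) AS min_salary FROM employees GROUP BY department_id

Execution result:
department_id | min_salary
1 | 64281
2 | 100690
3 | 75058
4 | 48561
5 | 122182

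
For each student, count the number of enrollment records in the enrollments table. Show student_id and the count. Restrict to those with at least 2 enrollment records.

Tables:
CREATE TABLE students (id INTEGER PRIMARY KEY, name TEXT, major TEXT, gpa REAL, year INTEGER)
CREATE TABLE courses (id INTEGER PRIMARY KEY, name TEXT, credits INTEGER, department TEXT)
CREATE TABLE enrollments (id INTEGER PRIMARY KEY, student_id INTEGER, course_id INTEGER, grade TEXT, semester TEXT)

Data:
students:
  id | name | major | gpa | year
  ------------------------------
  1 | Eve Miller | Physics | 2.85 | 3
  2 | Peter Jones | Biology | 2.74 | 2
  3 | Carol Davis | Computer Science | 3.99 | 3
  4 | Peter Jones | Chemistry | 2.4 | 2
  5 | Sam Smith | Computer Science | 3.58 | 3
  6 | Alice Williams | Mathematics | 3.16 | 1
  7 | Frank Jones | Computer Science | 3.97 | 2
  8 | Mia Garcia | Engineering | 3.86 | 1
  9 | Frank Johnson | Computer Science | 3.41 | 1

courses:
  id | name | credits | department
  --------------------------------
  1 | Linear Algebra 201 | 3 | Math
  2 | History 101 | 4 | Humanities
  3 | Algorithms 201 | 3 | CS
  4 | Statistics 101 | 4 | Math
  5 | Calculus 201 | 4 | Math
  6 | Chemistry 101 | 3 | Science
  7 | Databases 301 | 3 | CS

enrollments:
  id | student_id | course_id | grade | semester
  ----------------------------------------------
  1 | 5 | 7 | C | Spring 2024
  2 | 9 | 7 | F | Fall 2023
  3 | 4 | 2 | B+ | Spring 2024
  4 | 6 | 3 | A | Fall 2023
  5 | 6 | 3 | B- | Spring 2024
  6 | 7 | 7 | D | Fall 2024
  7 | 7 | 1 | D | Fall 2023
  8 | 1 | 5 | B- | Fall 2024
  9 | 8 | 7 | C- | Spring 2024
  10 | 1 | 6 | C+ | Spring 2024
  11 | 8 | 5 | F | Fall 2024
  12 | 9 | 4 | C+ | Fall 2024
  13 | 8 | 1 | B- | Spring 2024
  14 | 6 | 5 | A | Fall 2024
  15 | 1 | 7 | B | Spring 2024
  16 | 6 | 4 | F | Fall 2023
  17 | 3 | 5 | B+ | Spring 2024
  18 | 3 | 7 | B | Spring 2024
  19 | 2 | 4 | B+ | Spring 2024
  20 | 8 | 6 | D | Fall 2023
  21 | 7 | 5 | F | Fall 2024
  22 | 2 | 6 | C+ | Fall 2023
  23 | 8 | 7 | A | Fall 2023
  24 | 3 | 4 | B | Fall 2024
SELECT student_id, COUNT(*) AS enrollment_count FROM enrollments GROUP BY student_id HAVING COUNT(*) >= 2

Execution result:
student_id | enrollment_count
1 | 3
2 | 2
3 | 3
6 | 4
7 | 3
8 | 5
9 | 2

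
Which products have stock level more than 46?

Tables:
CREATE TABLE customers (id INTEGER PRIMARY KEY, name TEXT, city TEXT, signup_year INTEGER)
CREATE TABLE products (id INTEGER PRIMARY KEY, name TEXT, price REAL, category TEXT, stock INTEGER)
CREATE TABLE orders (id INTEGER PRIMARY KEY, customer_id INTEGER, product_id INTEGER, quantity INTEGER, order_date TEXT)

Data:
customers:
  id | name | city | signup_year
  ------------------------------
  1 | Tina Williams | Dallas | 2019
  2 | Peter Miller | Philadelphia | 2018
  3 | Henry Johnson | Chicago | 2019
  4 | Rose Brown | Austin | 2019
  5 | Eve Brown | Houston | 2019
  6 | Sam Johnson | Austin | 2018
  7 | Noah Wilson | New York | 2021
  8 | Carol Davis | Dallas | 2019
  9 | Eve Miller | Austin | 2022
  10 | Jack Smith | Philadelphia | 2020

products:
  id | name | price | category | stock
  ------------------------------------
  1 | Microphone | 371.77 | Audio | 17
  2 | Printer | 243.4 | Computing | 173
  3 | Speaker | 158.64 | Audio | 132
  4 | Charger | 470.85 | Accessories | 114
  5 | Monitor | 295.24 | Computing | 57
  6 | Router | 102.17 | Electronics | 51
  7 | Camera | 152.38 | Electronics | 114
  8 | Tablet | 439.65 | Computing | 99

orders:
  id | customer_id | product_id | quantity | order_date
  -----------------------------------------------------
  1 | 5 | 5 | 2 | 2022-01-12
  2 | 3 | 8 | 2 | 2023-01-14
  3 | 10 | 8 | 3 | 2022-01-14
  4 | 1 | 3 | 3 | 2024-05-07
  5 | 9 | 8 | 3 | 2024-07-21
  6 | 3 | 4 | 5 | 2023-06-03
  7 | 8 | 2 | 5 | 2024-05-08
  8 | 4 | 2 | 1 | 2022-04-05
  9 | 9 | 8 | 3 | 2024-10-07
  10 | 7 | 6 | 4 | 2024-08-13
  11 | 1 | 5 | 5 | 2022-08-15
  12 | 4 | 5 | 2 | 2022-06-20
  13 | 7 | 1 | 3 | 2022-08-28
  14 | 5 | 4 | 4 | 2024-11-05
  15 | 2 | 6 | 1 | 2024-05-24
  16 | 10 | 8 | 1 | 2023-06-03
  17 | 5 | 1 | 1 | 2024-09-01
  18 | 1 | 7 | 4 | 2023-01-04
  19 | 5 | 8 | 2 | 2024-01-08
SELECT name, stock FROM products WHERE stock > 46

Execution result:
name | stock
Printer | 173
Speaker | 132
Charger | 114
Monitor | 57
Router | 51
Camera | 114
Tablet | 99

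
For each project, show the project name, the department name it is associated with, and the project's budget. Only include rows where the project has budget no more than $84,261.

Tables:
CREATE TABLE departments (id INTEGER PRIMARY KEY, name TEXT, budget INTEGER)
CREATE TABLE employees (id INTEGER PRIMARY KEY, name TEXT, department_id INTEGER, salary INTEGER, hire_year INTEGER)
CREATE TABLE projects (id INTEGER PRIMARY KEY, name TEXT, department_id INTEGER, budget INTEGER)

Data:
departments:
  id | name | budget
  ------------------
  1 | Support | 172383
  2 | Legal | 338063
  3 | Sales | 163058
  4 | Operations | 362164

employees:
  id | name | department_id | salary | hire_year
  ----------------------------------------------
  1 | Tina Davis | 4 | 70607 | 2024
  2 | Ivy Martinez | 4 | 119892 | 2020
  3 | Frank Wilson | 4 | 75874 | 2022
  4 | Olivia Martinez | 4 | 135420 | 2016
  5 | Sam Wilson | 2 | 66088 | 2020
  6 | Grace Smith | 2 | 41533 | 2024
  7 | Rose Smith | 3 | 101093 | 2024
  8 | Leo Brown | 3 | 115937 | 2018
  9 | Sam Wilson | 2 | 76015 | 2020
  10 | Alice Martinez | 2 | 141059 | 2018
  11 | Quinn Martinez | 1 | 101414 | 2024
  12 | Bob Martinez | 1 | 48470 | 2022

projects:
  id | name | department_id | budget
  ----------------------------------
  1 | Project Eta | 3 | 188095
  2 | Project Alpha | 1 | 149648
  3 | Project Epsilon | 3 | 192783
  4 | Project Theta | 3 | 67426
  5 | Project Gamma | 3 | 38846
SELECT c.name, p.name AS department, c.budget FROM projects c JOIN departments p ON c.department_id = p.id WHERE c.budget <= 84261

Execution result:
name | department | budget
Project Theta | Sales | 67426
Project Gamma | Sales | 38846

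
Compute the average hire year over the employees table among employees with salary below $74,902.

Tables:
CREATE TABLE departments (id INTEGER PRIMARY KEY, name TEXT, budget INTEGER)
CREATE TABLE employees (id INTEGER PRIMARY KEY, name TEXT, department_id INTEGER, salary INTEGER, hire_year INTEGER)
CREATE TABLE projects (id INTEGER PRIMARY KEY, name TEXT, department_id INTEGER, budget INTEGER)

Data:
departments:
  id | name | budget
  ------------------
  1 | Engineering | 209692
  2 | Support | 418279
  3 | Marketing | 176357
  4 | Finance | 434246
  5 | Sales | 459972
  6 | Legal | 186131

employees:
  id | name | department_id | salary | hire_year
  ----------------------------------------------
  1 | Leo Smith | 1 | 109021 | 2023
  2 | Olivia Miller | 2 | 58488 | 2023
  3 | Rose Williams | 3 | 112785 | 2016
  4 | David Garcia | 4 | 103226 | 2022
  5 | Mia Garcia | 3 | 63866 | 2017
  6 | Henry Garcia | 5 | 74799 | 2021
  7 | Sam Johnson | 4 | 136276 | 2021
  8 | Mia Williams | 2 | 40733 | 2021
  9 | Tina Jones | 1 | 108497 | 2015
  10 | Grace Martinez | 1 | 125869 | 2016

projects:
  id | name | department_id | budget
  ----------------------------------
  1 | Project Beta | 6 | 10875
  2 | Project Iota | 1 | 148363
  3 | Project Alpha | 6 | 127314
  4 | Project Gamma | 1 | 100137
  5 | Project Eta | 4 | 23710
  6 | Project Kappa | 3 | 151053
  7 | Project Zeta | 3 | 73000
SELECT AVG(hire_year) FROM employees WHERE salary < 74902

Execution result:
2020.50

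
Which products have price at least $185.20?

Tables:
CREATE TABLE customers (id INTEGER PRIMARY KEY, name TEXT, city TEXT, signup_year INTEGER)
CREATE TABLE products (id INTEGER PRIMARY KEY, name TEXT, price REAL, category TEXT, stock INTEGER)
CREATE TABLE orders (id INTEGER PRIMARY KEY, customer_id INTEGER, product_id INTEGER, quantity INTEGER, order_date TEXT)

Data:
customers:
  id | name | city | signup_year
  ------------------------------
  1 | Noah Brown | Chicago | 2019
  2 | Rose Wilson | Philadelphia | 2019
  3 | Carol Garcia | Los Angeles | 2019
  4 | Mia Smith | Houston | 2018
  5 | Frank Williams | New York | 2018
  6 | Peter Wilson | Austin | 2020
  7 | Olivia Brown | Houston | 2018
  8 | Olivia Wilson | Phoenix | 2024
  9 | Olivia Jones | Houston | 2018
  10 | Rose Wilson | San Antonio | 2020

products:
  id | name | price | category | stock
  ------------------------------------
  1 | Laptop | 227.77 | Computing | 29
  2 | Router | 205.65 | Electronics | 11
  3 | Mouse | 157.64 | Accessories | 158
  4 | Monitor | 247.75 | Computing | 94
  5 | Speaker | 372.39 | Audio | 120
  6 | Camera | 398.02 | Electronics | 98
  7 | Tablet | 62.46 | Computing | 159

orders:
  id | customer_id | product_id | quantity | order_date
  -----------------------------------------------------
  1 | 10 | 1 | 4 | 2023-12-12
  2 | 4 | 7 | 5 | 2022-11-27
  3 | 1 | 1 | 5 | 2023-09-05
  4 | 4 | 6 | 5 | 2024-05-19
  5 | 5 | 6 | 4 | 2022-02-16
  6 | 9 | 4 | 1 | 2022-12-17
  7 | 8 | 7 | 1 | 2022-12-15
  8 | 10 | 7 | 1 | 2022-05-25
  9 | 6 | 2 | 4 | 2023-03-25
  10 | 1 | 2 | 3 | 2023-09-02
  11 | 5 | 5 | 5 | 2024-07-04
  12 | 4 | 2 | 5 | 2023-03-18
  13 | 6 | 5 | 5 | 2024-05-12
SELECT name, price FROM products WHERE price >= 185.2

Execution result:
name | price
Laptop | 227.77
Router | 205.65
Monitor | 247.75
Speaker | 372.39
Camera | 398.02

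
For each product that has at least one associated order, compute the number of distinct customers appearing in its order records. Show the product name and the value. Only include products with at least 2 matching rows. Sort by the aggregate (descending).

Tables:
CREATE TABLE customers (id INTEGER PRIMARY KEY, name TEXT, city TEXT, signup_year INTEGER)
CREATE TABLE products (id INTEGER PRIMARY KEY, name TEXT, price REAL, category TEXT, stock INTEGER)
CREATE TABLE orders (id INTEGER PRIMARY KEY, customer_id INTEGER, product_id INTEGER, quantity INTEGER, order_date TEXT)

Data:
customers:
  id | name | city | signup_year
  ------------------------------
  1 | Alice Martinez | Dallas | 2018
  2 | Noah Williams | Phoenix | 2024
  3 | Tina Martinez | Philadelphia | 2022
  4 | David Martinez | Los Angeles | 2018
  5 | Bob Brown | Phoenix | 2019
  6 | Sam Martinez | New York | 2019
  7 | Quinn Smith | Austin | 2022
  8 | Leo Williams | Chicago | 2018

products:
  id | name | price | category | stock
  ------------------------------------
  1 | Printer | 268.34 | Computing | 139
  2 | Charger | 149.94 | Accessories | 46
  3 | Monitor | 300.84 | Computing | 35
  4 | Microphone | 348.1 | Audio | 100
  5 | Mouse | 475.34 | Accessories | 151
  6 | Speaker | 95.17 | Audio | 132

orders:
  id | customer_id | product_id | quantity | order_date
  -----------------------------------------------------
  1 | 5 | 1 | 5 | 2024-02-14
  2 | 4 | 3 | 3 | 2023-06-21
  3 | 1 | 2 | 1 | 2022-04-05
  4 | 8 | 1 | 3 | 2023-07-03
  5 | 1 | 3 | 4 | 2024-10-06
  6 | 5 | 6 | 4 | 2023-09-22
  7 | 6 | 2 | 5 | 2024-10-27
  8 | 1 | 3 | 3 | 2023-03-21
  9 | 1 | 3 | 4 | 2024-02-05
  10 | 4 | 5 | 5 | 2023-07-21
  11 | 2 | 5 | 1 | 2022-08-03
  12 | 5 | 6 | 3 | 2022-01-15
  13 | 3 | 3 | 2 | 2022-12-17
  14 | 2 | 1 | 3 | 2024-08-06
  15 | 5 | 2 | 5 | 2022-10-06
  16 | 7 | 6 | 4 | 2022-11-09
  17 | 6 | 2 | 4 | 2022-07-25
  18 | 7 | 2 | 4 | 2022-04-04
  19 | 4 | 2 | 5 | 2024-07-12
SELECT p.name, COUNT(DISTINCT c.customer_id) AS distinct_customer_count FROM orders c JOIN products p ON c.product_id = p.id GROUP BY p.id, p.name HAVING COUNT(*) >= 2 ORDER BY distinct_customer_count DESC

Execution result:
name | distinct_customer_count
Charger | 5
Printer | 3
Monitor | 3
Mouse | 2
Speaker | 2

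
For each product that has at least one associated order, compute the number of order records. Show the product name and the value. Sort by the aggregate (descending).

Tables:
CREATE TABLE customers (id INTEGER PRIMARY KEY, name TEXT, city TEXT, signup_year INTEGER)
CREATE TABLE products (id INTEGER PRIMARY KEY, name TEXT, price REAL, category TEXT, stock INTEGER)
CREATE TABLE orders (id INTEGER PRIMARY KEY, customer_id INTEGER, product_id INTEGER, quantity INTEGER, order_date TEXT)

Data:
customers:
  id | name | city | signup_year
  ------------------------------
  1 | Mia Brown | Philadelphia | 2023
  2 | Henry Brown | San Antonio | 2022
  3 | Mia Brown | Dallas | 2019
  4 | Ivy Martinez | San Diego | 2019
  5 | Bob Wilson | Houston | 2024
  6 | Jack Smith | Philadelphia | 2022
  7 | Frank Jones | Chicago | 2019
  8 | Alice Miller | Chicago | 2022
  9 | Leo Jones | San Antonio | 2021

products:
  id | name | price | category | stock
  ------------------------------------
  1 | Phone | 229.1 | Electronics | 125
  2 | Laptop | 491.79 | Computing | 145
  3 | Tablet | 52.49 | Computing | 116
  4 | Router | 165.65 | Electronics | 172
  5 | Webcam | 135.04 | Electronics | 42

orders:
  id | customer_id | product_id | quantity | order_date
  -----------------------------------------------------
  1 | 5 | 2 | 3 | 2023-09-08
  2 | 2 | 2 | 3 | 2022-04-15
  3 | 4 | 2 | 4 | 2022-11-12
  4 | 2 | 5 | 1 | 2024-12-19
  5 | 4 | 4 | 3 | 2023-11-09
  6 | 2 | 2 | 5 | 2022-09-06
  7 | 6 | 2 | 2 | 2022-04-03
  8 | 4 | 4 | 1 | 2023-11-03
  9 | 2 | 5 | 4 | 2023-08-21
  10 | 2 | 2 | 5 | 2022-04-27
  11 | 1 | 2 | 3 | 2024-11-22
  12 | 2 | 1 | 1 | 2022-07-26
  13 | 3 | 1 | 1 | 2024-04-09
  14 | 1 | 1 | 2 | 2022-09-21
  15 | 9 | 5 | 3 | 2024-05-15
SELECT p.name, COUNT(*) AS n FROM orders c JOIN products p ON c.product_id = p.id GROUP BY p.id, p.name ORDER BY n DESC

Execution result:
name | n
Laptop | 7
Phone | 3
Webcam | 3
Router | 2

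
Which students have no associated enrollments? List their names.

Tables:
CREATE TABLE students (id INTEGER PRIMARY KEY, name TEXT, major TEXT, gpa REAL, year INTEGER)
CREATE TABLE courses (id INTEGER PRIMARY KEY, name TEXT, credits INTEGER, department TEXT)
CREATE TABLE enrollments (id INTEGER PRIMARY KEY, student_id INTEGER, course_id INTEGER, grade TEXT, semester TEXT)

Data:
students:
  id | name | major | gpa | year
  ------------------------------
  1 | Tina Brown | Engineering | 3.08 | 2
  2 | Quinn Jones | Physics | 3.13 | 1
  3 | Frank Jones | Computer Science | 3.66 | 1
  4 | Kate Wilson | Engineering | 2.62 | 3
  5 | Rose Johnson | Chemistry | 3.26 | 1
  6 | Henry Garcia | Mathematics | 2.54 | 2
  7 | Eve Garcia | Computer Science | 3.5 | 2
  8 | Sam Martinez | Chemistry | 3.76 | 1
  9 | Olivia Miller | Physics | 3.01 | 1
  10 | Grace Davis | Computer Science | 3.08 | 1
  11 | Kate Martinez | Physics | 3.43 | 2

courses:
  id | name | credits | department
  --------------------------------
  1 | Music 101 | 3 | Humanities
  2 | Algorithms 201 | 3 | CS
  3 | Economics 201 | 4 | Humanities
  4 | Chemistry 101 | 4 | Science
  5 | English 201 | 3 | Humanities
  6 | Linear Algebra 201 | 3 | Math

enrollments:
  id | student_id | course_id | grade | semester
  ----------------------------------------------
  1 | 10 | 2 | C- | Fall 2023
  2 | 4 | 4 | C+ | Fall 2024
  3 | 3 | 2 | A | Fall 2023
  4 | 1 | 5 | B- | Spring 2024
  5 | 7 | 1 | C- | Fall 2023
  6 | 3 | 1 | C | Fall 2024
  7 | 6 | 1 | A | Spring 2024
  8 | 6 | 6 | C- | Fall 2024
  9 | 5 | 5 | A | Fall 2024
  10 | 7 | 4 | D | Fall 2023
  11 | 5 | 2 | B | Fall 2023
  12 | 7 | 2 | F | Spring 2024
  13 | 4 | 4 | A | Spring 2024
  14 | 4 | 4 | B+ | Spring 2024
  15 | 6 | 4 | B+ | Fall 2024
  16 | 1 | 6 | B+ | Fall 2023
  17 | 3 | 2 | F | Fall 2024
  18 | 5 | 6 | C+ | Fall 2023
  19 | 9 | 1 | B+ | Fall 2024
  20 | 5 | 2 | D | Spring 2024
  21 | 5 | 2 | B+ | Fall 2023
SELECT p.name FROM students p LEFT JOIN enrollments c ON c.student_id = p.id WHERE c.id IS NULL

Execution result:
name
Quinn Jones
Sam Martinez
Kate Martinez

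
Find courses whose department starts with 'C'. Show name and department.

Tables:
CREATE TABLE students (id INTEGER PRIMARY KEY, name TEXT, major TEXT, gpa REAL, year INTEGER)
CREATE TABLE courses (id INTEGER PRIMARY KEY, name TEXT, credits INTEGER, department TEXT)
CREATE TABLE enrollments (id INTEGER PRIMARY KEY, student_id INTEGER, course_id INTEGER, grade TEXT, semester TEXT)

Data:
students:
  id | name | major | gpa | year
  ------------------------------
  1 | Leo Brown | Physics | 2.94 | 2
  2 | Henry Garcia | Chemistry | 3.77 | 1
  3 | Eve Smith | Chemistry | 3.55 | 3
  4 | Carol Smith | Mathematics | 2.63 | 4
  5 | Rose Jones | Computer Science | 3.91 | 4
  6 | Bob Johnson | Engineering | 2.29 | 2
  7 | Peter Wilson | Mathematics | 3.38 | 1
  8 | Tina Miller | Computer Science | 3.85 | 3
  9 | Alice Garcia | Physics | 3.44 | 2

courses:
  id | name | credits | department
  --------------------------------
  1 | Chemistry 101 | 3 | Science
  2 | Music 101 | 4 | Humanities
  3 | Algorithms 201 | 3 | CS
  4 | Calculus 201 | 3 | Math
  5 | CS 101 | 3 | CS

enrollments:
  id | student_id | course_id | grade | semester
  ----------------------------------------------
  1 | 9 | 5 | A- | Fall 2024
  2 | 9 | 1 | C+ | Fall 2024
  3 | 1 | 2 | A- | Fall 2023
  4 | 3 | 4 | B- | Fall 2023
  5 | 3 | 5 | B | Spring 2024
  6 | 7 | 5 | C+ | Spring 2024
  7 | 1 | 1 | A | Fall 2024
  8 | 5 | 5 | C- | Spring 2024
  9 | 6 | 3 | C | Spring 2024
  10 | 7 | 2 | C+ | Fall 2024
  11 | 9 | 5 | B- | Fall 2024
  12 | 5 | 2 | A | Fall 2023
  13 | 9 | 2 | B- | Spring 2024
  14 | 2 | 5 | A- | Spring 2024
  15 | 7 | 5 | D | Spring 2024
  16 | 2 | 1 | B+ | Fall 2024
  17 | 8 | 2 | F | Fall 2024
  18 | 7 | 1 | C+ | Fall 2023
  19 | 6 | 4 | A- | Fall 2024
SELECT name, department FROM courses WHERE department LIKE 'C%'

Execution result:
name | department
Algorithms 201 | CS
CS 101 | CS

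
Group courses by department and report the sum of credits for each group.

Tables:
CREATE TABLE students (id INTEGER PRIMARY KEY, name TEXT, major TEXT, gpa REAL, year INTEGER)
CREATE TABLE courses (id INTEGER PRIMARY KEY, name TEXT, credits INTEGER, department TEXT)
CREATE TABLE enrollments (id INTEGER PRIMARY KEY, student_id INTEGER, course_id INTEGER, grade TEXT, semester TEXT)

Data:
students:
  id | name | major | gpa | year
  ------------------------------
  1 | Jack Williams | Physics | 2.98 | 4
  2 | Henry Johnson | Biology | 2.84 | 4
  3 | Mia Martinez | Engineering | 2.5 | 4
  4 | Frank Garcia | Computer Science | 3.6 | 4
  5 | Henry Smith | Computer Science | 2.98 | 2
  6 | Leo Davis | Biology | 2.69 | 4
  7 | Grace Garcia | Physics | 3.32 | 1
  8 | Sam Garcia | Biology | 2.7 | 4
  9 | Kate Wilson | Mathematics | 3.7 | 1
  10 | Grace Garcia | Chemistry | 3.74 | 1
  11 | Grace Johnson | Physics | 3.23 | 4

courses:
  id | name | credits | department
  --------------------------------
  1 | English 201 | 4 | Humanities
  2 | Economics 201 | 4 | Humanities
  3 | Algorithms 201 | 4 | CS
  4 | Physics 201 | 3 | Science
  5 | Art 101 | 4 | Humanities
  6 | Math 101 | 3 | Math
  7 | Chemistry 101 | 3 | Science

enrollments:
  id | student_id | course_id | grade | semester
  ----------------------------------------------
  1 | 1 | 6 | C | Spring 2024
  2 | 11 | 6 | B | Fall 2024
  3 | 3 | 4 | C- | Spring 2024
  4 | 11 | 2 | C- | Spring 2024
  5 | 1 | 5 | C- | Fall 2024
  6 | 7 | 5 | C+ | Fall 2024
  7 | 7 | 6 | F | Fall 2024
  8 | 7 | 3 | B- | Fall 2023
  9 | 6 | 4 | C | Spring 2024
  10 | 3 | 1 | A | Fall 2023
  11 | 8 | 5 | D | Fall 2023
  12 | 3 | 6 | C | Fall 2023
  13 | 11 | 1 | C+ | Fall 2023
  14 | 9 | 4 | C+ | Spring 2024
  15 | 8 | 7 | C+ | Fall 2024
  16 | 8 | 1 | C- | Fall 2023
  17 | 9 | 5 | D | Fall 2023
SELECT department, SUM(credits) AS sum_credits FROM courses GROUP BY department

Execution result:
department | sum_credits
CS | 4
Humanities | 12
Math | 3
Science | 6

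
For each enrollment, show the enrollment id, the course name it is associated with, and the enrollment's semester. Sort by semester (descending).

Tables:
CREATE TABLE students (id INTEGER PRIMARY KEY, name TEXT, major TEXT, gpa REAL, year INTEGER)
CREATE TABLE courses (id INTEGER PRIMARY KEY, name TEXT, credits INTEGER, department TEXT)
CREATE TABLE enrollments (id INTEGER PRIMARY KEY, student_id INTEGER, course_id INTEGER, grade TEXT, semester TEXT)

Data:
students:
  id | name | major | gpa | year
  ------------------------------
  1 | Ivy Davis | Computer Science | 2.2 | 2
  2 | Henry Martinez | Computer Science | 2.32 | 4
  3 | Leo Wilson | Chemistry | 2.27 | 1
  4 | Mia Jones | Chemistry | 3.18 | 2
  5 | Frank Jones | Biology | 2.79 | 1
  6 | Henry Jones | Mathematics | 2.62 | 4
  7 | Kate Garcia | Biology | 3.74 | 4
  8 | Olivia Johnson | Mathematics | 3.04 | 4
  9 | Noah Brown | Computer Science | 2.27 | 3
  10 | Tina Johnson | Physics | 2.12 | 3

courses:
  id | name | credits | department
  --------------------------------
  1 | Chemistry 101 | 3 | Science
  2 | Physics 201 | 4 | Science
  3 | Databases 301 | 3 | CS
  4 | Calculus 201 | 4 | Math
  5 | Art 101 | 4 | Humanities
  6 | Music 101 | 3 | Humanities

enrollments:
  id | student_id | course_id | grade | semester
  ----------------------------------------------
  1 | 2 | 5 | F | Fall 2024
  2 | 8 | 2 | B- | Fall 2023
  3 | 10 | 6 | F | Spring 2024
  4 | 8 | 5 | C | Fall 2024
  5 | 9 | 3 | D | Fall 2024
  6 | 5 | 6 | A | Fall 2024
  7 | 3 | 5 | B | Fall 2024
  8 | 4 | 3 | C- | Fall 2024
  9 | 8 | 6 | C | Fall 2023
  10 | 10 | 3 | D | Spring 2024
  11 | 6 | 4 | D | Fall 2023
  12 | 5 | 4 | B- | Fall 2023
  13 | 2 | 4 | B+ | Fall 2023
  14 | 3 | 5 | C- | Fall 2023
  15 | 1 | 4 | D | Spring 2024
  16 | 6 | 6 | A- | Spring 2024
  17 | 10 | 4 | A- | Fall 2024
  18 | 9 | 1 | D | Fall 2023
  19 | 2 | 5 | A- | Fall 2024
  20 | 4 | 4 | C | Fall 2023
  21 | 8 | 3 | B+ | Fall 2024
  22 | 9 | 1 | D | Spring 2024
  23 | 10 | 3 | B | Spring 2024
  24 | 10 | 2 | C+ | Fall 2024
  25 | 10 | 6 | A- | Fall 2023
SELECT c.id, p.name AS course, c.semester FROM enrollments c JOIN courses p ON c.course_id = p.id ORDER BY c.semester DESC

Execution result:
id | course | semester
3 | Music 101 | Spring 2024
10 | Databases 301 | Spring 2024
15 | Calculus 201 | Spring 2024
16 | Music 101 | Spring 2024
22 | Chemistry 101 | Spring 2024
23 | Databases 301 | Spring 2024
1 | Art 101 | Fall 2024
4 | Art 101 | Fall 2024
5 | Databases 301 | Fall 2024
6 | Music 101 | Fall 2024
7 | Art 101 | Fall 2024
8 | Databases 301 | Fall 2024
17 | Calculus 201 | Fall 2024
19 | Art 101 | Fall 2024
21 | Databases 301 | Fall 2024
24 | Physics 201 | Fall 2024
2 | Physics 201 | Fall 2023
9 | Music 101 | Fall 2023
11 | Calculus 201 | Fall 2023
12 | Calculus 201 | Fall 2023
13 | Calculus 201 | Fall 2023
14 | Art 101 | Fall 2023
18 | Chemistry 101 | Fall 2023
20 | Calculus 201 | Fall 2023
25 | Music 101 | Fall 2023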